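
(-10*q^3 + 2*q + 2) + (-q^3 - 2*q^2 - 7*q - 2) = -11*q^3 - 2*q^2 - 5*q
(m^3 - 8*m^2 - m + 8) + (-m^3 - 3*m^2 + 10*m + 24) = -11*m^2 + 9*m + 32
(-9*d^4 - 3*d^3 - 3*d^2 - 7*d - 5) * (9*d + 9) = -81*d^5 - 108*d^4 - 54*d^3 - 90*d^2 - 108*d - 45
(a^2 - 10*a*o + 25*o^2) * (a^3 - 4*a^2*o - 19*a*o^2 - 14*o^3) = a^5 - 14*a^4*o + 46*a^3*o^2 + 76*a^2*o^3 - 335*a*o^4 - 350*o^5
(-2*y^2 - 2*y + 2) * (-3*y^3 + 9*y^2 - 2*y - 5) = 6*y^5 - 12*y^4 - 20*y^3 + 32*y^2 + 6*y - 10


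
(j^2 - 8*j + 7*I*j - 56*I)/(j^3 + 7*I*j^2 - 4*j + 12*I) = (j^2 + j*(-8 + 7*I) - 56*I)/(j^3 + 7*I*j^2 - 4*j + 12*I)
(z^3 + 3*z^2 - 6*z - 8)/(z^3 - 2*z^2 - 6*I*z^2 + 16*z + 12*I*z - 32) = (z^2 + 5*z + 4)/(z^2 - 6*I*z + 16)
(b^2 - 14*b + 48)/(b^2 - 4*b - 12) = (b - 8)/(b + 2)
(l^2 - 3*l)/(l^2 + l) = (l - 3)/(l + 1)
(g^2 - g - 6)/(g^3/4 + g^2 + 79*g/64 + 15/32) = 64*(g - 3)/(16*g^2 + 32*g + 15)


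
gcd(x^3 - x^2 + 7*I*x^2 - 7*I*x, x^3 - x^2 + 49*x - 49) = x^2 + x*(-1 + 7*I) - 7*I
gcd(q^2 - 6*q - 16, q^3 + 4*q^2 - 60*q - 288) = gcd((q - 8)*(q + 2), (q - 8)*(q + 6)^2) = q - 8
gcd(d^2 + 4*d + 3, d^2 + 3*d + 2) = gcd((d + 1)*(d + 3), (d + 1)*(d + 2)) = d + 1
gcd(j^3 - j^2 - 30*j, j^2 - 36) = j - 6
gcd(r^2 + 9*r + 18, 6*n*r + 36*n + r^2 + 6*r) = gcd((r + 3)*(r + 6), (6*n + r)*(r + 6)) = r + 6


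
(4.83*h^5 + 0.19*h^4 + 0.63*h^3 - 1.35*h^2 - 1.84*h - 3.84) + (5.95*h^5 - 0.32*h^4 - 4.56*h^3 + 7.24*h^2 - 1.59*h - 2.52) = 10.78*h^5 - 0.13*h^4 - 3.93*h^3 + 5.89*h^2 - 3.43*h - 6.36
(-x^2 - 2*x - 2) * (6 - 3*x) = 3*x^3 - 6*x - 12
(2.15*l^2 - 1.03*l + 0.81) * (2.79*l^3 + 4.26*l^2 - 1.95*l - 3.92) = 5.9985*l^5 + 6.2853*l^4 - 6.3204*l^3 - 2.9689*l^2 + 2.4581*l - 3.1752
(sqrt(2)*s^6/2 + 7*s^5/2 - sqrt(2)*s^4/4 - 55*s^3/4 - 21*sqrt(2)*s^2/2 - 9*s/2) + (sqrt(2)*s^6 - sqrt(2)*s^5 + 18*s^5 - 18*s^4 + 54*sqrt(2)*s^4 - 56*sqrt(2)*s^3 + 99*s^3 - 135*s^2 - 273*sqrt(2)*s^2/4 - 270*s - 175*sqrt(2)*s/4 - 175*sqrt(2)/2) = 3*sqrt(2)*s^6/2 - sqrt(2)*s^5 + 43*s^5/2 - 18*s^4 + 215*sqrt(2)*s^4/4 - 56*sqrt(2)*s^3 + 341*s^3/4 - 135*s^2 - 315*sqrt(2)*s^2/4 - 549*s/2 - 175*sqrt(2)*s/4 - 175*sqrt(2)/2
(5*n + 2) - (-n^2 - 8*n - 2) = n^2 + 13*n + 4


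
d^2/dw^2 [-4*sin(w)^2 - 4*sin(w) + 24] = 4*sin(w) - 8*cos(2*w)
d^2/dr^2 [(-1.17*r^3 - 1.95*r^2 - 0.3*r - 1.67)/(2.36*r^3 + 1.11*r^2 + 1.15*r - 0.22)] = (-1.4210854715202e-14*r^7 - 15.591576*r^6 + 9.02699999999996*r^5 - 91.865832*r^4 - 81.96846*r^3 - 42.490122*r^2 - 18.772242*r - 5.573338)/(13.144256*r^9 + 18.546768*r^8 + 27.938388*r^7 + 15.766935*r^6 + 10.156173*r^5 + 0.00825900000000024*r^4 + 0.178567*r^3 - 0.711678*r^2 + 0.16698*r - 0.010648)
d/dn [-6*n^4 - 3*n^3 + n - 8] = -24*n^3 - 9*n^2 + 1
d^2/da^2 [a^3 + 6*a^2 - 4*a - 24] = 6*a + 12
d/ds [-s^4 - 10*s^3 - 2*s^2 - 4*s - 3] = -4*s^3 - 30*s^2 - 4*s - 4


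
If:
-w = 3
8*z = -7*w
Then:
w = -3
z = 21/8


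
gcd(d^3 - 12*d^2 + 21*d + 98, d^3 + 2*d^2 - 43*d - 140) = d - 7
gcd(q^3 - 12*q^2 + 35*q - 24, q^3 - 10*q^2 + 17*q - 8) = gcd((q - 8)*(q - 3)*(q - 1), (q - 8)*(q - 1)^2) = q^2 - 9*q + 8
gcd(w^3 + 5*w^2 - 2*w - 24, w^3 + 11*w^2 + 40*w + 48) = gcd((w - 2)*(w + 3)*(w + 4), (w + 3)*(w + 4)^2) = w^2 + 7*w + 12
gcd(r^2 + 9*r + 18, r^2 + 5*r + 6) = r + 3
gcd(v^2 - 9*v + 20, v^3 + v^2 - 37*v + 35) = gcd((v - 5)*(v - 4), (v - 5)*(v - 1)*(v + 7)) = v - 5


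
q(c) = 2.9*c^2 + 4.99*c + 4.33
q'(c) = 5.8*c + 4.99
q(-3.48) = 22.08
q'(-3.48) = -15.19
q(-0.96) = 2.21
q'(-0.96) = -0.58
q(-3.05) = 16.09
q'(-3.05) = -12.70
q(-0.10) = 3.86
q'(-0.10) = 4.41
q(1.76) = 22.10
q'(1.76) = 15.20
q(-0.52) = 2.52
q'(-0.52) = 1.97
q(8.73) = 268.91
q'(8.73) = 55.62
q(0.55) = 7.95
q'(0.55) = 8.18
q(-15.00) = 581.98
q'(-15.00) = -82.01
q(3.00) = 45.40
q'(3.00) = 22.39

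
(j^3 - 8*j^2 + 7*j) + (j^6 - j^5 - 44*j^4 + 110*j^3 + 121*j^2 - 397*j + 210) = j^6 - j^5 - 44*j^4 + 111*j^3 + 113*j^2 - 390*j + 210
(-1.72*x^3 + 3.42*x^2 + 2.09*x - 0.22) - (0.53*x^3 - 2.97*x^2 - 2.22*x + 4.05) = -2.25*x^3 + 6.39*x^2 + 4.31*x - 4.27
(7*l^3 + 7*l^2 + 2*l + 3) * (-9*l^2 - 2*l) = -63*l^5 - 77*l^4 - 32*l^3 - 31*l^2 - 6*l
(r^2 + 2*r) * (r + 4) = r^3 + 6*r^2 + 8*r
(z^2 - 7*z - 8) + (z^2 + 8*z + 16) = 2*z^2 + z + 8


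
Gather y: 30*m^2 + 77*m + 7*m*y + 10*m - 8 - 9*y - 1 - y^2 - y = 30*m^2 + 87*m - y^2 + y*(7*m - 10) - 9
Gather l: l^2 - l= l^2 - l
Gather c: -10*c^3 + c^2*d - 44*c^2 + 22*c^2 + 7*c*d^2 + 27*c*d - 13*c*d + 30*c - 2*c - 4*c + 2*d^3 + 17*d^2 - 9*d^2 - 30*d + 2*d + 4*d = -10*c^3 + c^2*(d - 22) + c*(7*d^2 + 14*d + 24) + 2*d^3 + 8*d^2 - 24*d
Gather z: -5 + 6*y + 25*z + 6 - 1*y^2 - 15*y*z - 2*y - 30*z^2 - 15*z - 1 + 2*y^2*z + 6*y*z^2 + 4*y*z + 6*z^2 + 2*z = -y^2 + 4*y + z^2*(6*y - 24) + z*(2*y^2 - 11*y + 12)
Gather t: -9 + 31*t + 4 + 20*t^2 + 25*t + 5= 20*t^2 + 56*t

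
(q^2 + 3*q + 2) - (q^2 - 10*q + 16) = 13*q - 14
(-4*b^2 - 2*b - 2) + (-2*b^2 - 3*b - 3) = -6*b^2 - 5*b - 5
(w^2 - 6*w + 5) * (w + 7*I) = w^3 - 6*w^2 + 7*I*w^2 + 5*w - 42*I*w + 35*I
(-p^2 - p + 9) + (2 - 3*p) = -p^2 - 4*p + 11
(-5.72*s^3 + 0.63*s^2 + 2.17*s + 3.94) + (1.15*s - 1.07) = -5.72*s^3 + 0.63*s^2 + 3.32*s + 2.87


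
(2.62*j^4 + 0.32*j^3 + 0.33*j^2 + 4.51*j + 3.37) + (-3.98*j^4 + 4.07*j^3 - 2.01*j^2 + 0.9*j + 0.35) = -1.36*j^4 + 4.39*j^3 - 1.68*j^2 + 5.41*j + 3.72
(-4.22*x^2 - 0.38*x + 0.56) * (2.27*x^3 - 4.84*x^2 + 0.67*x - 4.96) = -9.5794*x^5 + 19.5622*x^4 + 0.283*x^3 + 17.9662*x^2 + 2.26*x - 2.7776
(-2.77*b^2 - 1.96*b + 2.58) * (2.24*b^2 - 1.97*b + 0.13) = -6.2048*b^4 + 1.0665*b^3 + 9.2803*b^2 - 5.3374*b + 0.3354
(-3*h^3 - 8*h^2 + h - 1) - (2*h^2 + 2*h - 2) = -3*h^3 - 10*h^2 - h + 1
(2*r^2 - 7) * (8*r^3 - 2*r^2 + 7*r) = 16*r^5 - 4*r^4 - 42*r^3 + 14*r^2 - 49*r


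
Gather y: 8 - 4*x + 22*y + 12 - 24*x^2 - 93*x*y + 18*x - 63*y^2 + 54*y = -24*x^2 + 14*x - 63*y^2 + y*(76 - 93*x) + 20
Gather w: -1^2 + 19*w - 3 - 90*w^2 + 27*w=-90*w^2 + 46*w - 4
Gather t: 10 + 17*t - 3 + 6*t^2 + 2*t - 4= 6*t^2 + 19*t + 3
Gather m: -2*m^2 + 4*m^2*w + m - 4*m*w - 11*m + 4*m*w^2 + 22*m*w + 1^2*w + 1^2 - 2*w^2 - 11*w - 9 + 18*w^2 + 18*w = m^2*(4*w - 2) + m*(4*w^2 + 18*w - 10) + 16*w^2 + 8*w - 8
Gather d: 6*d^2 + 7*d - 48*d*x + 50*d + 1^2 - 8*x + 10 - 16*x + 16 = 6*d^2 + d*(57 - 48*x) - 24*x + 27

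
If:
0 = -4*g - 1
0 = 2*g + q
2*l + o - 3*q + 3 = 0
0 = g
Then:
No Solution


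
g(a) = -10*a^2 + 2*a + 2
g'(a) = 2 - 20*a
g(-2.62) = -71.88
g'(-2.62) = 54.40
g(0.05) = 2.08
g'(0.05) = 1.00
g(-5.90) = -357.90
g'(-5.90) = 120.00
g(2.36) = -48.98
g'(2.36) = -45.20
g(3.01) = -82.58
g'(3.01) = -58.20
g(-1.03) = -10.67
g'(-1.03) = 22.60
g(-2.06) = -44.56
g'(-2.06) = 43.20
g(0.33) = 1.57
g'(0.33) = -4.60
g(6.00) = -346.00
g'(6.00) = -118.00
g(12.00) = -1414.00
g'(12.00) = -238.00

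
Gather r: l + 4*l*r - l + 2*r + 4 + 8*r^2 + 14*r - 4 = 8*r^2 + r*(4*l + 16)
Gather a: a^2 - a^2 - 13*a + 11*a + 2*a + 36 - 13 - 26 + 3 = 0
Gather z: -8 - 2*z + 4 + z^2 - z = z^2 - 3*z - 4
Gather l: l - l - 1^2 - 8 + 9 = 0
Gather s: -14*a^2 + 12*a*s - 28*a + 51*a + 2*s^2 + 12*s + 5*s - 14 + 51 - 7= -14*a^2 + 23*a + 2*s^2 + s*(12*a + 17) + 30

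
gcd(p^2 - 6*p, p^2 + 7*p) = p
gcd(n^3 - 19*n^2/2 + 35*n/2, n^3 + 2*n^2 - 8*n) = n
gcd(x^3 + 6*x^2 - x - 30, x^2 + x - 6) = x^2 + x - 6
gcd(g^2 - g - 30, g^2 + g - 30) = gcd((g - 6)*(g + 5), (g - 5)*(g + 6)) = 1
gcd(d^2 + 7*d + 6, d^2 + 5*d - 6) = d + 6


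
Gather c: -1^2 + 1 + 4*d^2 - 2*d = 4*d^2 - 2*d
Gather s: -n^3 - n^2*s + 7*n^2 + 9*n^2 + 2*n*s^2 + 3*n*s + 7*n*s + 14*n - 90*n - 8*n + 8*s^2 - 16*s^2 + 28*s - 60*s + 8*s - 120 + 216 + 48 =-n^3 + 16*n^2 - 84*n + s^2*(2*n - 8) + s*(-n^2 + 10*n - 24) + 144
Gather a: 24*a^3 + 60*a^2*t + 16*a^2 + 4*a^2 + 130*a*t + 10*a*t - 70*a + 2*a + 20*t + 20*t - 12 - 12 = 24*a^3 + a^2*(60*t + 20) + a*(140*t - 68) + 40*t - 24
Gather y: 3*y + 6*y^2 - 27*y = 6*y^2 - 24*y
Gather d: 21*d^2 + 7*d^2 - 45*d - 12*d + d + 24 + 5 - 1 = 28*d^2 - 56*d + 28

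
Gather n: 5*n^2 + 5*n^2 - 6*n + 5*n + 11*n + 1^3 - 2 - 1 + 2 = 10*n^2 + 10*n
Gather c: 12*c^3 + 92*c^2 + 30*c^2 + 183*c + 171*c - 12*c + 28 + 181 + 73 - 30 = 12*c^3 + 122*c^2 + 342*c + 252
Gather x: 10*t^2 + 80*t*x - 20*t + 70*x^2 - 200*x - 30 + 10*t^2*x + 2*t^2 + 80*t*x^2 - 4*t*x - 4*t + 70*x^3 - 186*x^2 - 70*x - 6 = 12*t^2 - 24*t + 70*x^3 + x^2*(80*t - 116) + x*(10*t^2 + 76*t - 270) - 36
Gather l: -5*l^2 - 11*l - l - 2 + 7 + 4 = -5*l^2 - 12*l + 9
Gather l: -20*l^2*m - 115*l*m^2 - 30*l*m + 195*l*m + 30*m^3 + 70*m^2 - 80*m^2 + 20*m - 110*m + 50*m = -20*l^2*m + l*(-115*m^2 + 165*m) + 30*m^3 - 10*m^2 - 40*m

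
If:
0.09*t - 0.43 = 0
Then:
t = 4.78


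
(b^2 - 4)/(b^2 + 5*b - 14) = (b + 2)/(b + 7)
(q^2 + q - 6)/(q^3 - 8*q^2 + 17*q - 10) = (q + 3)/(q^2 - 6*q + 5)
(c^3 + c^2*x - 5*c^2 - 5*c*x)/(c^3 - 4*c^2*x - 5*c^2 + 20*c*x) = (-c - x)/(-c + 4*x)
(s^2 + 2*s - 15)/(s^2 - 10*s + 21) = (s + 5)/(s - 7)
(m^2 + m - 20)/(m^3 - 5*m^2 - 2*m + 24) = (m + 5)/(m^2 - m - 6)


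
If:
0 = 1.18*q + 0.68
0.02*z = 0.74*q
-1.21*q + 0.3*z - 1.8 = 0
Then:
No Solution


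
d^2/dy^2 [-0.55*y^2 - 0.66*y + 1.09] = -1.10000000000000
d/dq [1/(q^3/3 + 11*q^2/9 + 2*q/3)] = 9*(-9*q^2 - 22*q - 6)/(q^2*(3*q^2 + 11*q + 6)^2)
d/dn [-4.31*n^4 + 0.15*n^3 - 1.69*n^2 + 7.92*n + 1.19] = -17.24*n^3 + 0.45*n^2 - 3.38*n + 7.92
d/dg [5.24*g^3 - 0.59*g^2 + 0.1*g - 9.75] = 15.72*g^2 - 1.18*g + 0.1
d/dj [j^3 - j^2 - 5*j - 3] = 3*j^2 - 2*j - 5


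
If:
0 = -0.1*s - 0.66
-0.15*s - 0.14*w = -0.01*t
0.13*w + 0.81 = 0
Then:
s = -6.60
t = -186.23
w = -6.23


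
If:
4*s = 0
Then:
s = 0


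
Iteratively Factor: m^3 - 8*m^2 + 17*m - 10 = (m - 5)*(m^2 - 3*m + 2) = (m - 5)*(m - 1)*(m - 2)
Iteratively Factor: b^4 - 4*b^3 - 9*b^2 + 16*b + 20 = (b + 2)*(b^3 - 6*b^2 + 3*b + 10) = (b - 5)*(b + 2)*(b^2 - b - 2) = (b - 5)*(b + 1)*(b + 2)*(b - 2)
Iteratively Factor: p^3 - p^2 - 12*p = (p)*(p^2 - p - 12) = p*(p - 4)*(p + 3)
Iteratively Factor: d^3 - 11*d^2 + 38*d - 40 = (d - 2)*(d^2 - 9*d + 20) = (d - 4)*(d - 2)*(d - 5)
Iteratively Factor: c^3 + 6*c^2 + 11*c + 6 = (c + 2)*(c^2 + 4*c + 3) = (c + 1)*(c + 2)*(c + 3)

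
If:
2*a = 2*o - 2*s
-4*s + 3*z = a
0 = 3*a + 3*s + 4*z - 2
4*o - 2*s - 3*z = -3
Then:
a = -63/101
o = -6/101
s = 57/101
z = 55/101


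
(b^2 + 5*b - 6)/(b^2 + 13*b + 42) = (b - 1)/(b + 7)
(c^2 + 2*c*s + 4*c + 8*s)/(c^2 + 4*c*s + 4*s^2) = (c + 4)/(c + 2*s)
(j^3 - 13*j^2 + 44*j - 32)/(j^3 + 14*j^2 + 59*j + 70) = (j^3 - 13*j^2 + 44*j - 32)/(j^3 + 14*j^2 + 59*j + 70)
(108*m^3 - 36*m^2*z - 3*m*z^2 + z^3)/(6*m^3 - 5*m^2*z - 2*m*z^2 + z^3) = (-36*m^2 + z^2)/(-2*m^2 + m*z + z^2)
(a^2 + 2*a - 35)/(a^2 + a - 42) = (a - 5)/(a - 6)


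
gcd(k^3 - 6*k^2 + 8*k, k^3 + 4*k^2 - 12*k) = k^2 - 2*k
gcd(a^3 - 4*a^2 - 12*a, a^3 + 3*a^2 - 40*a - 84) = a^2 - 4*a - 12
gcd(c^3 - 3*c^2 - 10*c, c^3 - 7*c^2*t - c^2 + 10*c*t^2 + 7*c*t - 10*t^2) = 1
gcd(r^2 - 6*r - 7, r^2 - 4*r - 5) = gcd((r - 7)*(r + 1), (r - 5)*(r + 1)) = r + 1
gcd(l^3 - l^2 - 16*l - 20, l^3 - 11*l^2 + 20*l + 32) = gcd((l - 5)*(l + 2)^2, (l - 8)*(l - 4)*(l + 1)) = 1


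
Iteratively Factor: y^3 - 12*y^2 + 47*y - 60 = (y - 5)*(y^2 - 7*y + 12) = (y - 5)*(y - 3)*(y - 4)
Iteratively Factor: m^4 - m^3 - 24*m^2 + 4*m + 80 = (m + 2)*(m^3 - 3*m^2 - 18*m + 40) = (m + 2)*(m + 4)*(m^2 - 7*m + 10) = (m - 5)*(m + 2)*(m + 4)*(m - 2)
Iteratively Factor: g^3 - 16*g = (g + 4)*(g^2 - 4*g) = (g - 4)*(g + 4)*(g)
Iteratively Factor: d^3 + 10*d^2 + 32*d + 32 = (d + 4)*(d^2 + 6*d + 8) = (d + 2)*(d + 4)*(d + 4)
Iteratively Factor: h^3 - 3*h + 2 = (h + 2)*(h^2 - 2*h + 1) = (h - 1)*(h + 2)*(h - 1)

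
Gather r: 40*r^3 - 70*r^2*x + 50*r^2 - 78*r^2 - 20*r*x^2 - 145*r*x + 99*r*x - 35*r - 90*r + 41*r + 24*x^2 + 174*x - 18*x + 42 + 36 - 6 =40*r^3 + r^2*(-70*x - 28) + r*(-20*x^2 - 46*x - 84) + 24*x^2 + 156*x + 72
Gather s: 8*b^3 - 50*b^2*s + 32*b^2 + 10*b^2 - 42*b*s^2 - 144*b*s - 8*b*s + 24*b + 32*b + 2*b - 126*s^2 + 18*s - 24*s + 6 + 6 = 8*b^3 + 42*b^2 + 58*b + s^2*(-42*b - 126) + s*(-50*b^2 - 152*b - 6) + 12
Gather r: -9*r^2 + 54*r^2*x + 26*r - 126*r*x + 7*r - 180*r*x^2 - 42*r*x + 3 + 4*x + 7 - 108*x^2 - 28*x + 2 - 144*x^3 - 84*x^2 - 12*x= r^2*(54*x - 9) + r*(-180*x^2 - 168*x + 33) - 144*x^3 - 192*x^2 - 36*x + 12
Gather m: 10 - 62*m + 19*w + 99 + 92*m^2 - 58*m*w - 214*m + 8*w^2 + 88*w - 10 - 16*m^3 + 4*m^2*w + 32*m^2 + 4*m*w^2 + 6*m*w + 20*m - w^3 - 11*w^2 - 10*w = -16*m^3 + m^2*(4*w + 124) + m*(4*w^2 - 52*w - 256) - w^3 - 3*w^2 + 97*w + 99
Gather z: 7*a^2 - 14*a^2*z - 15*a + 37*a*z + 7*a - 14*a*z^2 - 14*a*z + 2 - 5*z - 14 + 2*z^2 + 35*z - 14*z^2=7*a^2 - 8*a + z^2*(-14*a - 12) + z*(-14*a^2 + 23*a + 30) - 12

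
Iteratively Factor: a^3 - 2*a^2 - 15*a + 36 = (a + 4)*(a^2 - 6*a + 9) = (a - 3)*(a + 4)*(a - 3)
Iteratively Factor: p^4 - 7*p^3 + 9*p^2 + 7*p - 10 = (p - 5)*(p^3 - 2*p^2 - p + 2) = (p - 5)*(p + 1)*(p^2 - 3*p + 2) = (p - 5)*(p - 1)*(p + 1)*(p - 2)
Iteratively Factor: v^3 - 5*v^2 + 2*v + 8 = (v + 1)*(v^2 - 6*v + 8) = (v - 2)*(v + 1)*(v - 4)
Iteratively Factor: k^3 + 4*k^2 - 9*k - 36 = (k + 4)*(k^2 - 9) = (k - 3)*(k + 4)*(k + 3)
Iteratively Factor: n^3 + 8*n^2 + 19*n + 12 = (n + 3)*(n^2 + 5*n + 4) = (n + 1)*(n + 3)*(n + 4)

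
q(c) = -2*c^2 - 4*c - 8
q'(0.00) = -4.00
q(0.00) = -8.00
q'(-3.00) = 8.00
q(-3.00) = -14.00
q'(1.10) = -8.40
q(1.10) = -14.82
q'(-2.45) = 5.80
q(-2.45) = -10.20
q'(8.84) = -39.36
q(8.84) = -199.65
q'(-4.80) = 15.20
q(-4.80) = -34.88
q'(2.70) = -14.80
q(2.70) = -33.38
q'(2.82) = -15.28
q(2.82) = -35.18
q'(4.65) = -22.60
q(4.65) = -69.84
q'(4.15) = -20.60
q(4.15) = -59.04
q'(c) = -4*c - 4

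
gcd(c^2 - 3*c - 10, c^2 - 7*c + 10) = c - 5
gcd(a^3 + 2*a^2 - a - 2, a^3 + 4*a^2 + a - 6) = a^2 + a - 2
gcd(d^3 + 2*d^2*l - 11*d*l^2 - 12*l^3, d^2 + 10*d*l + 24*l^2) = d + 4*l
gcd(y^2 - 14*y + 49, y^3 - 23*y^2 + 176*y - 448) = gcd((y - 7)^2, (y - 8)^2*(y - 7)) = y - 7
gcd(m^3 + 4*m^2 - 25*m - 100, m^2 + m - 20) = m + 5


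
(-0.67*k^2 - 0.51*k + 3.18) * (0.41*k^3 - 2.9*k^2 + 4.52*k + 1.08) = -0.2747*k^5 + 1.7339*k^4 - 0.2456*k^3 - 12.2508*k^2 + 13.8228*k + 3.4344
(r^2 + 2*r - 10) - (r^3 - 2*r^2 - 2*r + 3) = -r^3 + 3*r^2 + 4*r - 13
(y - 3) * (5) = 5*y - 15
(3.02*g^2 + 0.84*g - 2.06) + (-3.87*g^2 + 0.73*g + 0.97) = -0.85*g^2 + 1.57*g - 1.09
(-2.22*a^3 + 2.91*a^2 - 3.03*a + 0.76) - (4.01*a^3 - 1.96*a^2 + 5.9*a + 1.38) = -6.23*a^3 + 4.87*a^2 - 8.93*a - 0.62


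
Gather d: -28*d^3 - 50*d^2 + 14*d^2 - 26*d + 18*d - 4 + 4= -28*d^3 - 36*d^2 - 8*d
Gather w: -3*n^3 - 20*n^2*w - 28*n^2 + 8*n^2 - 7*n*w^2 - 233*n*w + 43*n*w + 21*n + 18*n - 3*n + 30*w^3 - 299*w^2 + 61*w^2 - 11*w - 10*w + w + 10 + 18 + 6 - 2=-3*n^3 - 20*n^2 + 36*n + 30*w^3 + w^2*(-7*n - 238) + w*(-20*n^2 - 190*n - 20) + 32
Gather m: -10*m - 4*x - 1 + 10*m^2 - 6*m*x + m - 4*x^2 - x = 10*m^2 + m*(-6*x - 9) - 4*x^2 - 5*x - 1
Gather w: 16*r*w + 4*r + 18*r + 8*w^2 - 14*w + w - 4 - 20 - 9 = 22*r + 8*w^2 + w*(16*r - 13) - 33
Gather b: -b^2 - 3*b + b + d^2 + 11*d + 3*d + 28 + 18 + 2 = -b^2 - 2*b + d^2 + 14*d + 48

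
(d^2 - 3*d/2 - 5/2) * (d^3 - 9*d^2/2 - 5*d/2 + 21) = d^5 - 6*d^4 + 7*d^3/4 + 36*d^2 - 101*d/4 - 105/2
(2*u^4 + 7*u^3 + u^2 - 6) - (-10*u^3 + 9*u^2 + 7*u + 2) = 2*u^4 + 17*u^3 - 8*u^2 - 7*u - 8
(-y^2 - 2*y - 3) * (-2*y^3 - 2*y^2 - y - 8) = 2*y^5 + 6*y^4 + 11*y^3 + 16*y^2 + 19*y + 24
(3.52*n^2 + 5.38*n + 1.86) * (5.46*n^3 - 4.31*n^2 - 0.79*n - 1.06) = 19.2192*n^5 + 14.2036*n^4 - 15.813*n^3 - 15.998*n^2 - 7.1722*n - 1.9716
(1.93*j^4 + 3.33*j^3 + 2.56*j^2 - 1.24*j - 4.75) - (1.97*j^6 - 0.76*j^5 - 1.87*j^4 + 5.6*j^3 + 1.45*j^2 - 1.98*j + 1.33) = -1.97*j^6 + 0.76*j^5 + 3.8*j^4 - 2.27*j^3 + 1.11*j^2 + 0.74*j - 6.08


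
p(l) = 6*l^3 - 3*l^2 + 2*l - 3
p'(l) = 18*l^2 - 6*l + 2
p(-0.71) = -8.08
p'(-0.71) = 15.33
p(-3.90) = -412.34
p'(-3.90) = 299.18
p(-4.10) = -475.16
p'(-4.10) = 329.18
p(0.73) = -0.80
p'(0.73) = 7.21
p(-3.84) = -394.66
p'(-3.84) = 290.46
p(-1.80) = -51.31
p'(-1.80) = 71.12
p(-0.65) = -7.22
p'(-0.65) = 13.50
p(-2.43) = -111.67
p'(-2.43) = 122.87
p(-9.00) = -4638.00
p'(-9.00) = 1514.00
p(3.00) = 138.00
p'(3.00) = 146.00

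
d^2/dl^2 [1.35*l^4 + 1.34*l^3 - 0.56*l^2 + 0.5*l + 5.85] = 16.2*l^2 + 8.04*l - 1.12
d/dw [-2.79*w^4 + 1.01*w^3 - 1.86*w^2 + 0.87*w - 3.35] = -11.16*w^3 + 3.03*w^2 - 3.72*w + 0.87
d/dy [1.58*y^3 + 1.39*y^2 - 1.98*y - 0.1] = 4.74*y^2 + 2.78*y - 1.98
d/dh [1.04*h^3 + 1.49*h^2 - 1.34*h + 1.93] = 3.12*h^2 + 2.98*h - 1.34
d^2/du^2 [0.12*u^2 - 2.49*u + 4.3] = 0.240000000000000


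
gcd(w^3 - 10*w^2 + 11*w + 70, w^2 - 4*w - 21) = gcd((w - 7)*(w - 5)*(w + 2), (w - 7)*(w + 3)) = w - 7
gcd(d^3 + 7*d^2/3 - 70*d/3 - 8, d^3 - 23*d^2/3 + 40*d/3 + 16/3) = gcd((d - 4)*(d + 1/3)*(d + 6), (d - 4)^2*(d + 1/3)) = d^2 - 11*d/3 - 4/3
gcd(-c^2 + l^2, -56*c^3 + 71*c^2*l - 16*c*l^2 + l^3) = c - l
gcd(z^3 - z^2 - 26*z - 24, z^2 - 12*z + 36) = z - 6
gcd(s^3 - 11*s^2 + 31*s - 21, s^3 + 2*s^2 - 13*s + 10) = s - 1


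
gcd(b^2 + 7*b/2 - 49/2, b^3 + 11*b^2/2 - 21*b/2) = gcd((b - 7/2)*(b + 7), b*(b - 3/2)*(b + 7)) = b + 7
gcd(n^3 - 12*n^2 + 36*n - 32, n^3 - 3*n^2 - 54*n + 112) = n^2 - 10*n + 16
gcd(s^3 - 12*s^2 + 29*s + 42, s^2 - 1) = s + 1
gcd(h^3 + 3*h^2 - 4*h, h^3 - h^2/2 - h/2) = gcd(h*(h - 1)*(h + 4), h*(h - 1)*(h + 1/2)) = h^2 - h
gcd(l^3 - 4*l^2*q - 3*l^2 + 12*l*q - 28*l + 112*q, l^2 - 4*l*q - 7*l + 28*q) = -l^2 + 4*l*q + 7*l - 28*q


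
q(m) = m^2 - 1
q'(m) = 2*m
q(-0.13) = -0.98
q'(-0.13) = -0.26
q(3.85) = 13.82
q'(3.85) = 7.70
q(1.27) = 0.61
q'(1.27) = 2.54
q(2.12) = 3.49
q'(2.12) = 4.24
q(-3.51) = 11.32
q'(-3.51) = -7.02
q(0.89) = -0.21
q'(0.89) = 1.78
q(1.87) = 2.50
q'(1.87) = 3.74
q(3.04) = 8.24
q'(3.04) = 6.08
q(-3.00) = 8.00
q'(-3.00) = -6.00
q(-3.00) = 8.00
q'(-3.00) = -6.00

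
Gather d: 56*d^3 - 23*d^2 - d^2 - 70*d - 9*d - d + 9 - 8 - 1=56*d^3 - 24*d^2 - 80*d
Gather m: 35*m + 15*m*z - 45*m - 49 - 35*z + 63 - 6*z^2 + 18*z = m*(15*z - 10) - 6*z^2 - 17*z + 14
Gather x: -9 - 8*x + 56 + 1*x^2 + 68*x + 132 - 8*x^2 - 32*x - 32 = -7*x^2 + 28*x + 147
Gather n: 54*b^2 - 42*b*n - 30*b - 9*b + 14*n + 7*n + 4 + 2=54*b^2 - 39*b + n*(21 - 42*b) + 6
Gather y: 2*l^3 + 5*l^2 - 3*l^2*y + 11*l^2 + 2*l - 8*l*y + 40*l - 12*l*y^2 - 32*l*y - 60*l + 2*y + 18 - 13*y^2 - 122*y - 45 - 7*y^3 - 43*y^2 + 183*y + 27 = 2*l^3 + 16*l^2 - 18*l - 7*y^3 + y^2*(-12*l - 56) + y*(-3*l^2 - 40*l + 63)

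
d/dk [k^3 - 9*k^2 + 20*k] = 3*k^2 - 18*k + 20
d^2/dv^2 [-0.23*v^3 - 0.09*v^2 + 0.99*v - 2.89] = -1.38*v - 0.18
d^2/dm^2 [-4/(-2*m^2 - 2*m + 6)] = 4*(-m^2 - m + (2*m + 1)^2 + 3)/(m^2 + m - 3)^3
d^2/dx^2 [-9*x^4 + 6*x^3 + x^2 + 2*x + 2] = -108*x^2 + 36*x + 2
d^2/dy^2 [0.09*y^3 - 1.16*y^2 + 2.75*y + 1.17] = 0.54*y - 2.32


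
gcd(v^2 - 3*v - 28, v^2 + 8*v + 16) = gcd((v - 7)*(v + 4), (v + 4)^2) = v + 4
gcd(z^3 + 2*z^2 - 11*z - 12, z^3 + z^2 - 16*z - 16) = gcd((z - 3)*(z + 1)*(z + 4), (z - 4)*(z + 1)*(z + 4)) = z^2 + 5*z + 4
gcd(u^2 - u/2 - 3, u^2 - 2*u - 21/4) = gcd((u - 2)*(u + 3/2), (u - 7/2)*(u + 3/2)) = u + 3/2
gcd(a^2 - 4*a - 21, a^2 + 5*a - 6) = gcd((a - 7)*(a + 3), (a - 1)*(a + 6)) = 1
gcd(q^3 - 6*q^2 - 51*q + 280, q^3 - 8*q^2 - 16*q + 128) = q - 8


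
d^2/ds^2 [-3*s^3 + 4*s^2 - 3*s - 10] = 8 - 18*s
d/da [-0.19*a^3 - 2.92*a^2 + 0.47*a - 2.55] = -0.57*a^2 - 5.84*a + 0.47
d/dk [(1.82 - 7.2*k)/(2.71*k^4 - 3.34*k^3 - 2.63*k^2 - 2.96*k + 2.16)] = (58.536*k^4 - 67.8248*k^3 - 0.6996*k^2 + 9.5732*k - 10.1648)/(7.3441*k^8 - 18.1028*k^7 - 3.099*k^6 + 1.5252*k^5 + 38.3969*k^4 + 1.1408*k^3 - 2.6*k^2 - 12.7872*k + 4.6656)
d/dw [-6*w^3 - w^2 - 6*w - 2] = -18*w^2 - 2*w - 6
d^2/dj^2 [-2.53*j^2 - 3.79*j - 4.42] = -5.06000000000000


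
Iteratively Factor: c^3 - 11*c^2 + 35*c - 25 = (c - 5)*(c^2 - 6*c + 5) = (c - 5)*(c - 1)*(c - 5)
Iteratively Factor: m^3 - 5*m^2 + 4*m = (m)*(m^2 - 5*m + 4) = m*(m - 1)*(m - 4)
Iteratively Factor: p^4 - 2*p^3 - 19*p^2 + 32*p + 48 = (p - 4)*(p^3 + 2*p^2 - 11*p - 12) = (p - 4)*(p + 1)*(p^2 + p - 12) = (p - 4)*(p + 1)*(p + 4)*(p - 3)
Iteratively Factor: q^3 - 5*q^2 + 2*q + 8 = (q - 2)*(q^2 - 3*q - 4) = (q - 4)*(q - 2)*(q + 1)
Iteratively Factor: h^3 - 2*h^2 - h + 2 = (h + 1)*(h^2 - 3*h + 2) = (h - 2)*(h + 1)*(h - 1)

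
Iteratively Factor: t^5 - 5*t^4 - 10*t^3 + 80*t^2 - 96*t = (t - 4)*(t^4 - t^3 - 14*t^2 + 24*t) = t*(t - 4)*(t^3 - t^2 - 14*t + 24) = t*(t - 4)*(t - 3)*(t^2 + 2*t - 8) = t*(t - 4)*(t - 3)*(t - 2)*(t + 4)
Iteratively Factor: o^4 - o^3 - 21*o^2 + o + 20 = (o - 5)*(o^3 + 4*o^2 - o - 4) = (o - 5)*(o + 4)*(o^2 - 1) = (o - 5)*(o + 1)*(o + 4)*(o - 1)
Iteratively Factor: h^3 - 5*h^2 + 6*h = (h - 2)*(h^2 - 3*h) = h*(h - 2)*(h - 3)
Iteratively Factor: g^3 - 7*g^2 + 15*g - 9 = (g - 1)*(g^2 - 6*g + 9) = (g - 3)*(g - 1)*(g - 3)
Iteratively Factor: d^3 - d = (d - 1)*(d^2 + d) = (d - 1)*(d + 1)*(d)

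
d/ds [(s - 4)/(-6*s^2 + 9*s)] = 2*(s^2 - 8*s + 6)/(3*s^2*(4*s^2 - 12*s + 9))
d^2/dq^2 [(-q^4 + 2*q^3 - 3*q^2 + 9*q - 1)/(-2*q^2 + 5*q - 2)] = 2*(4*q^6 - 30*q^5 + 87*q^4 - 128*q^3 + 60*q^2 + 54*q - 57)/(8*q^6 - 60*q^5 + 174*q^4 - 245*q^3 + 174*q^2 - 60*q + 8)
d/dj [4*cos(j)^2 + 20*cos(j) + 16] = -4*(2*cos(j) + 5)*sin(j)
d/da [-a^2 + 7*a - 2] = 7 - 2*a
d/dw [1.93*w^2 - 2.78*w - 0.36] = 3.86*w - 2.78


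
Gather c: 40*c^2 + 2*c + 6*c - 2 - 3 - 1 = 40*c^2 + 8*c - 6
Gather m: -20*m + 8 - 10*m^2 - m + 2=-10*m^2 - 21*m + 10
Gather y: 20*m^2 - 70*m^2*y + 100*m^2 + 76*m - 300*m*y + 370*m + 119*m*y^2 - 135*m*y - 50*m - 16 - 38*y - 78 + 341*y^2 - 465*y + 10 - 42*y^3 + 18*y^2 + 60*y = 120*m^2 + 396*m - 42*y^3 + y^2*(119*m + 359) + y*(-70*m^2 - 435*m - 443) - 84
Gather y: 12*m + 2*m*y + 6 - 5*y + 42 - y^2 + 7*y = 12*m - y^2 + y*(2*m + 2) + 48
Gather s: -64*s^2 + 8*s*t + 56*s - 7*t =-64*s^2 + s*(8*t + 56) - 7*t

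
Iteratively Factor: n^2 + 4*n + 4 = (n + 2)*(n + 2)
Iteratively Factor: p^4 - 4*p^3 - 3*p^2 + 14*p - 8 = (p - 1)*(p^3 - 3*p^2 - 6*p + 8) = (p - 1)*(p + 2)*(p^2 - 5*p + 4) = (p - 4)*(p - 1)*(p + 2)*(p - 1)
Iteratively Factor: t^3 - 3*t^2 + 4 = (t - 2)*(t^2 - t - 2) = (t - 2)*(t + 1)*(t - 2)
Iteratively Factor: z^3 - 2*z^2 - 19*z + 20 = (z - 5)*(z^2 + 3*z - 4) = (z - 5)*(z + 4)*(z - 1)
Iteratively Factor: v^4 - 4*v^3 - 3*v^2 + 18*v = (v)*(v^3 - 4*v^2 - 3*v + 18) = v*(v - 3)*(v^2 - v - 6) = v*(v - 3)*(v + 2)*(v - 3)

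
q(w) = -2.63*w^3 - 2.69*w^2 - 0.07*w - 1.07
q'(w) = -7.89*w^2 - 5.38*w - 0.07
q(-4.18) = 144.30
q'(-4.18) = -115.44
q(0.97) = -6.07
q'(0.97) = -12.71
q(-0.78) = -1.40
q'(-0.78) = -0.67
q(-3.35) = 67.85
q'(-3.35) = -70.59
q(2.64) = -68.39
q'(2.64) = -69.26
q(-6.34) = 561.48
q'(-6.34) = -283.10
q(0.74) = -3.66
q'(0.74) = -8.37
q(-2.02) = 9.77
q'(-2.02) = -21.40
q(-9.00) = 1698.94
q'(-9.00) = -590.74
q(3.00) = -96.50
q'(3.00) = -87.22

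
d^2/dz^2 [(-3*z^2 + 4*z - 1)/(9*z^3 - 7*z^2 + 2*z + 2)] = 2*(-243*z^6 + 972*z^5 - 1080*z^4 + 964*z^3 - 759*z^2 + 264*z - 46)/(729*z^9 - 1701*z^8 + 1809*z^7 - 613*z^6 - 354*z^5 + 426*z^4 - 52*z^3 - 60*z^2 + 24*z + 8)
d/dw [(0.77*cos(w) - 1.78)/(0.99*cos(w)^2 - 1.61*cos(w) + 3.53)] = (0.7623*cos(w)^2 - 3.5244*cos(w) + 0.1477)*sin(w)/(0.9801*cos(w)^4 - 3.1878*cos(w)^3 + 9.5815*cos(w)^2 - 11.3666*cos(w) + 12.4609)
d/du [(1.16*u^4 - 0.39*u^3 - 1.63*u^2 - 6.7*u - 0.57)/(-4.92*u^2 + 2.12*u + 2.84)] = (-11.4144*u^5 + 9.2964*u^4 + 11.524*u^3 - 39.7424*u^2 - 14.8672*u - 17.8196)/(24.2064*u^4 - 20.8608*u^3 - 23.4512*u^2 + 12.0416*u + 8.0656)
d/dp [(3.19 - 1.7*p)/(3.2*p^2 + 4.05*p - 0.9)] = (5.44*p^2 - 20.416*p - 11.3895)/(10.24*p^4 + 25.92*p^3 + 10.6425*p^2 - 7.29*p + 0.81)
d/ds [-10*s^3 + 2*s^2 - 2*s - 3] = -30*s^2 + 4*s - 2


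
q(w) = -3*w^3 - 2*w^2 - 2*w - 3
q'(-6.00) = -302.00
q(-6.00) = 585.00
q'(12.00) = -1346.00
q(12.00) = -5499.00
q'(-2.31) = -40.78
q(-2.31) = 27.93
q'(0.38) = -4.82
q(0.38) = -4.21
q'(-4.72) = -183.63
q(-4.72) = 277.35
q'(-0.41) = -1.87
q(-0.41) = -2.31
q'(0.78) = -10.60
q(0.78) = -7.20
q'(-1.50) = -16.25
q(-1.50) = 5.62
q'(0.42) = -5.27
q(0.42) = -4.42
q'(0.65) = -8.40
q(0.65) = -5.97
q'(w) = -9*w^2 - 4*w - 2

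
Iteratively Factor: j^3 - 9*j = (j - 3)*(j^2 + 3*j) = (j - 3)*(j + 3)*(j)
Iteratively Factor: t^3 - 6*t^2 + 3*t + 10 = (t - 5)*(t^2 - t - 2) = (t - 5)*(t - 2)*(t + 1)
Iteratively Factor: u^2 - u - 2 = (u - 2)*(u + 1)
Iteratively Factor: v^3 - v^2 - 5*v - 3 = (v + 1)*(v^2 - 2*v - 3) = (v - 3)*(v + 1)*(v + 1)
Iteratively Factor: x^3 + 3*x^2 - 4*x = (x + 4)*(x^2 - x) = (x - 1)*(x + 4)*(x)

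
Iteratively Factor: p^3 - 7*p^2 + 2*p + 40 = (p - 5)*(p^2 - 2*p - 8) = (p - 5)*(p - 4)*(p + 2)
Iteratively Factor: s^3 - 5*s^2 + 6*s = (s - 2)*(s^2 - 3*s) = s*(s - 2)*(s - 3)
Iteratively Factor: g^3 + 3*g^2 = (g)*(g^2 + 3*g) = g^2*(g + 3)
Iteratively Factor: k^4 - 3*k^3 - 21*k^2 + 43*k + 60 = (k - 5)*(k^3 + 2*k^2 - 11*k - 12) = (k - 5)*(k + 1)*(k^2 + k - 12) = (k - 5)*(k + 1)*(k + 4)*(k - 3)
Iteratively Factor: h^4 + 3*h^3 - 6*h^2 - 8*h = (h + 4)*(h^3 - h^2 - 2*h) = (h + 1)*(h + 4)*(h^2 - 2*h) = h*(h + 1)*(h + 4)*(h - 2)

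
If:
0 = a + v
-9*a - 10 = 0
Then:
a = -10/9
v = 10/9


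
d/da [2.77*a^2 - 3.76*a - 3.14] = 5.54*a - 3.76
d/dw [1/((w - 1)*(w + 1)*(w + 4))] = (-(w - 1)*(w + 1) - (w - 1)*(w + 4) - (w + 1)*(w + 4))/((w - 1)^2*(w + 1)^2*(w + 4)^2)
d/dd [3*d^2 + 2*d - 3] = 6*d + 2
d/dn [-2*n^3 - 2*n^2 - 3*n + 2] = -6*n^2 - 4*n - 3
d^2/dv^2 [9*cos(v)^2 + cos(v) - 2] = -cos(v) - 18*cos(2*v)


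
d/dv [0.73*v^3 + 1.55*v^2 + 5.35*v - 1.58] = 2.19*v^2 + 3.1*v + 5.35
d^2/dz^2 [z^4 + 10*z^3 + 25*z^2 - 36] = 12*z^2 + 60*z + 50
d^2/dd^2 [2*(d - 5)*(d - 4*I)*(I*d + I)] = 12*I*d + 16 - 16*I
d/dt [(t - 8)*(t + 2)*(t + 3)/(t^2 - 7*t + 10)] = (t^4 - 14*t^3 + 85*t^2 + 36*t - 676)/(t^4 - 14*t^3 + 69*t^2 - 140*t + 100)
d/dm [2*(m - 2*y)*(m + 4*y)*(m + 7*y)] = 6*m^2 + 36*m*y + 12*y^2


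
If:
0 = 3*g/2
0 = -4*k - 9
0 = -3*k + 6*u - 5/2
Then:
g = 0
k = -9/4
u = -17/24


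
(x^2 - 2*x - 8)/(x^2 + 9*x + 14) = (x - 4)/(x + 7)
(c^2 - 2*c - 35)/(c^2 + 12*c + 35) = (c - 7)/(c + 7)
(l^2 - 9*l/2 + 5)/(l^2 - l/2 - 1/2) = (-2*l^2 + 9*l - 10)/(-2*l^2 + l + 1)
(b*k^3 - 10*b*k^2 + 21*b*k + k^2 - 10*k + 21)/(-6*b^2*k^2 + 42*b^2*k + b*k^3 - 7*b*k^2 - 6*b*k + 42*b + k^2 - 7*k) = (3 - k)/(6*b - k)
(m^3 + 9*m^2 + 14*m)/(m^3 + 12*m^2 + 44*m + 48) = m*(m + 7)/(m^2 + 10*m + 24)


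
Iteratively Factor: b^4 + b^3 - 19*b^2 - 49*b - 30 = (b - 5)*(b^3 + 6*b^2 + 11*b + 6) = (b - 5)*(b + 3)*(b^2 + 3*b + 2) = (b - 5)*(b + 2)*(b + 3)*(b + 1)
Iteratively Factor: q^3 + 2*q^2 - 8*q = (q - 2)*(q^2 + 4*q) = (q - 2)*(q + 4)*(q)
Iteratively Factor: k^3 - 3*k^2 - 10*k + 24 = (k - 2)*(k^2 - k - 12) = (k - 2)*(k + 3)*(k - 4)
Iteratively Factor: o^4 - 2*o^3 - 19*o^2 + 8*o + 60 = (o - 2)*(o^3 - 19*o - 30) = (o - 2)*(o + 3)*(o^2 - 3*o - 10) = (o - 5)*(o - 2)*(o + 3)*(o + 2)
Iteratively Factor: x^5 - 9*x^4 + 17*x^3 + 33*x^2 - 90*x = (x + 2)*(x^4 - 11*x^3 + 39*x^2 - 45*x) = x*(x + 2)*(x^3 - 11*x^2 + 39*x - 45) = x*(x - 3)*(x + 2)*(x^2 - 8*x + 15) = x*(x - 3)^2*(x + 2)*(x - 5)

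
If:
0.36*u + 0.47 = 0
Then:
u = -1.31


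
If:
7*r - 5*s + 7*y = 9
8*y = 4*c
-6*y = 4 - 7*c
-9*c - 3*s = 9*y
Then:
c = 1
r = -17/7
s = -9/2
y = 1/2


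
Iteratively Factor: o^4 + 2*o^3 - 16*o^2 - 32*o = (o + 4)*(o^3 - 2*o^2 - 8*o) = o*(o + 4)*(o^2 - 2*o - 8) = o*(o - 4)*(o + 4)*(o + 2)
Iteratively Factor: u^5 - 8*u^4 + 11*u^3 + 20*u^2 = (u)*(u^4 - 8*u^3 + 11*u^2 + 20*u) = u*(u + 1)*(u^3 - 9*u^2 + 20*u) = u^2*(u + 1)*(u^2 - 9*u + 20) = u^2*(u - 5)*(u + 1)*(u - 4)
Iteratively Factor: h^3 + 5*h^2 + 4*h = (h + 4)*(h^2 + h) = (h + 1)*(h + 4)*(h)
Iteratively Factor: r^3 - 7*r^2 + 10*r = (r - 5)*(r^2 - 2*r) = r*(r - 5)*(r - 2)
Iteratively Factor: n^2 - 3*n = (n - 3)*(n)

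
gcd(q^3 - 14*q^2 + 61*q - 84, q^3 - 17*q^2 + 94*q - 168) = q^2 - 11*q + 28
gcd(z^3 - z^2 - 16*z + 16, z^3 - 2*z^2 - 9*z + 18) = 1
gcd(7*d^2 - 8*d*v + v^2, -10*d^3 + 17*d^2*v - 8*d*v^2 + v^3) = -d + v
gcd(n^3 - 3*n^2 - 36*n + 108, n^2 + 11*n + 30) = n + 6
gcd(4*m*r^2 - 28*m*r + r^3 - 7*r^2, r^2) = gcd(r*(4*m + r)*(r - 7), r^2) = r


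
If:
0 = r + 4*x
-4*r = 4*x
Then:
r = 0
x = 0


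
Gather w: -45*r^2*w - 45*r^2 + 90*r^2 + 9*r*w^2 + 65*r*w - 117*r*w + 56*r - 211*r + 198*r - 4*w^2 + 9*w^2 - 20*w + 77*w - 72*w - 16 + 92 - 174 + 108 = 45*r^2 + 43*r + w^2*(9*r + 5) + w*(-45*r^2 - 52*r - 15) + 10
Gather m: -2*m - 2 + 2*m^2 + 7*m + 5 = 2*m^2 + 5*m + 3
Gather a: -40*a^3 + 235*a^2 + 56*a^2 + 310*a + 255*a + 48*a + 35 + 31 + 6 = -40*a^3 + 291*a^2 + 613*a + 72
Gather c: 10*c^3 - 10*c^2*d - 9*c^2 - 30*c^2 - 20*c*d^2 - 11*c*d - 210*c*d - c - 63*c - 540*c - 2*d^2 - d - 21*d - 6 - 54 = 10*c^3 + c^2*(-10*d - 39) + c*(-20*d^2 - 221*d - 604) - 2*d^2 - 22*d - 60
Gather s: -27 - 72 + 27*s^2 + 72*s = 27*s^2 + 72*s - 99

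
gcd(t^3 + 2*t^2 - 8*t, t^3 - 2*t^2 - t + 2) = t - 2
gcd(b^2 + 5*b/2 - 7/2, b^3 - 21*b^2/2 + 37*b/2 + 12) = 1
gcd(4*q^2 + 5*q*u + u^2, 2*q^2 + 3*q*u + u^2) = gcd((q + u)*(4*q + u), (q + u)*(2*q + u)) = q + u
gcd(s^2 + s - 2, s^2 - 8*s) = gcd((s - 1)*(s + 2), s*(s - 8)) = 1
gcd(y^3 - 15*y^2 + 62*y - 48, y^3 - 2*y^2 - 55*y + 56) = y^2 - 9*y + 8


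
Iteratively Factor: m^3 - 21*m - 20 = (m + 1)*(m^2 - m - 20) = (m + 1)*(m + 4)*(m - 5)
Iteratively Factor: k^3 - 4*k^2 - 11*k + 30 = (k - 5)*(k^2 + k - 6) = (k - 5)*(k + 3)*(k - 2)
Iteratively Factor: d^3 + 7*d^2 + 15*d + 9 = (d + 3)*(d^2 + 4*d + 3) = (d + 3)^2*(d + 1)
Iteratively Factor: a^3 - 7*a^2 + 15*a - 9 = (a - 3)*(a^2 - 4*a + 3) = (a - 3)*(a - 1)*(a - 3)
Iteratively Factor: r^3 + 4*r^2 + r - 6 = (r - 1)*(r^2 + 5*r + 6) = (r - 1)*(r + 3)*(r + 2)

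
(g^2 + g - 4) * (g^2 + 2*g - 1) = g^4 + 3*g^3 - 3*g^2 - 9*g + 4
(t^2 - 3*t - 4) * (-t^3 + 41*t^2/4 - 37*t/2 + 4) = -t^5 + 53*t^4/4 - 181*t^3/4 + 37*t^2/2 + 62*t - 16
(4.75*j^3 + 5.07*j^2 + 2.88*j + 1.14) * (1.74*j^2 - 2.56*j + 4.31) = 8.265*j^5 - 3.3382*j^4 + 12.5045*j^3 + 16.4625*j^2 + 9.4944*j + 4.9134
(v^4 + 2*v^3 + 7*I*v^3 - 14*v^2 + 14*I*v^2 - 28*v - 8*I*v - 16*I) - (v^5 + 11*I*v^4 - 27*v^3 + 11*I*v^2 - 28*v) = -v^5 + v^4 - 11*I*v^4 + 29*v^3 + 7*I*v^3 - 14*v^2 + 3*I*v^2 - 8*I*v - 16*I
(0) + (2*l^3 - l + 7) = 2*l^3 - l + 7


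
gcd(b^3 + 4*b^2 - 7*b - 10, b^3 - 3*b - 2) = b^2 - b - 2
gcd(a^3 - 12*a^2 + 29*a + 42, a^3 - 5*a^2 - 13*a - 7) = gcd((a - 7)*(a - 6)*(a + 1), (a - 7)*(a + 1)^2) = a^2 - 6*a - 7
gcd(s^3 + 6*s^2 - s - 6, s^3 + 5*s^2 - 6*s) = s^2 + 5*s - 6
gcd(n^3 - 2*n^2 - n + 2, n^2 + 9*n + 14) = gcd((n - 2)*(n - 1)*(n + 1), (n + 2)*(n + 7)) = 1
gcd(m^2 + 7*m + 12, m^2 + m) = 1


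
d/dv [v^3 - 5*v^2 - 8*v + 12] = 3*v^2 - 10*v - 8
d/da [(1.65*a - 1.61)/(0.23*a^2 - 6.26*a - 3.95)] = (-0.3795*a^2 + 0.740600000000001*a - 16.5961)/(0.0529*a^4 - 2.8796*a^3 + 37.3706*a^2 + 49.454*a + 15.6025)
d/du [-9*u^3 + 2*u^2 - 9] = u*(4 - 27*u)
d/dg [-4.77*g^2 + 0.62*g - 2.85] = 0.62 - 9.54*g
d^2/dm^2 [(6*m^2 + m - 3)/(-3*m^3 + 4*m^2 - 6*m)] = 2*(-54*m^6 - 27*m^5 + 522*m^4 - 430*m^3 + 306*m^2 - 216*m + 108)/(m^3*(27*m^6 - 108*m^5 + 306*m^4 - 496*m^3 + 612*m^2 - 432*m + 216))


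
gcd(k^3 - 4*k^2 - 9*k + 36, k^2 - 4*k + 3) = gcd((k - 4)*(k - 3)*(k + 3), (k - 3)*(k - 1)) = k - 3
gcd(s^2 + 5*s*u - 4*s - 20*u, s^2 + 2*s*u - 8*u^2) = 1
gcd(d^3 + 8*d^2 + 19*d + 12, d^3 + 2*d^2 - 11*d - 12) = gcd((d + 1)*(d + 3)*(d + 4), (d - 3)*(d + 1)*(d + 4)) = d^2 + 5*d + 4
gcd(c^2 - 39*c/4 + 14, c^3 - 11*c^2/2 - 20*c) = c - 8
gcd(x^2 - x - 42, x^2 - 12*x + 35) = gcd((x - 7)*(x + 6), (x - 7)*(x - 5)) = x - 7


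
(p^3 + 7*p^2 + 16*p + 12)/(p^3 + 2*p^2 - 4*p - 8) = (p + 3)/(p - 2)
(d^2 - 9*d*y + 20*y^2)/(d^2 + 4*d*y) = (d^2 - 9*d*y + 20*y^2)/(d*(d + 4*y))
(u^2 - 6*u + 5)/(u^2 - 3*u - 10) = (u - 1)/(u + 2)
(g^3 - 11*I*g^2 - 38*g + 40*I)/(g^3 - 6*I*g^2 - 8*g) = (g - 5*I)/g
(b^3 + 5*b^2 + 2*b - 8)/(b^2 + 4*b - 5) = (b^2 + 6*b + 8)/(b + 5)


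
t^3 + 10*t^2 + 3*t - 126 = (t - 3)*(t + 6)*(t + 7)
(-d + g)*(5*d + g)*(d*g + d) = -5*d^3*g - 5*d^3 + 4*d^2*g^2 + 4*d^2*g + d*g^3 + d*g^2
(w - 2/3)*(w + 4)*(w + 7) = w^3 + 31*w^2/3 + 62*w/3 - 56/3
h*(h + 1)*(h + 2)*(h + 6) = h^4 + 9*h^3 + 20*h^2 + 12*h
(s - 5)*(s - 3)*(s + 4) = s^3 - 4*s^2 - 17*s + 60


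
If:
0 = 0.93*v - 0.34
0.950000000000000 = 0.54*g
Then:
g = 1.76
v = 0.37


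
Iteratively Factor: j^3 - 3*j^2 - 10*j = (j + 2)*(j^2 - 5*j) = (j - 5)*(j + 2)*(j)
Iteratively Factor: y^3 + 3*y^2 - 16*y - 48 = (y - 4)*(y^2 + 7*y + 12) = (y - 4)*(y + 3)*(y + 4)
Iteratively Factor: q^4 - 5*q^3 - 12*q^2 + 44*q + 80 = (q + 2)*(q^3 - 7*q^2 + 2*q + 40) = (q - 5)*(q + 2)*(q^2 - 2*q - 8) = (q - 5)*(q + 2)^2*(q - 4)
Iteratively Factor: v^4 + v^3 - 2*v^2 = (v - 1)*(v^3 + 2*v^2) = v*(v - 1)*(v^2 + 2*v) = v^2*(v - 1)*(v + 2)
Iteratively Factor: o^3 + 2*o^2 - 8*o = (o)*(o^2 + 2*o - 8) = o*(o + 4)*(o - 2)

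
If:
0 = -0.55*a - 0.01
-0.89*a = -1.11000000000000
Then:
No Solution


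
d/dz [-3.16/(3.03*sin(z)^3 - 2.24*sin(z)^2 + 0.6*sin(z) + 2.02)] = (28.7244*sin(z)^2 - 14.1568*sin(z) + 1.896)*cos(z)/(3.03*sin(z)^3 - 2.24*sin(z)^2 + 0.6*sin(z) + 2.02)^2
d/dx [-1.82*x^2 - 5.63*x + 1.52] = -3.64*x - 5.63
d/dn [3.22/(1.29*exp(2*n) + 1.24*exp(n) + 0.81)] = (-8.3076*exp(n) - 3.9928)*exp(n)/(1.29*exp(2*n) + 1.24*exp(n) + 0.81)^2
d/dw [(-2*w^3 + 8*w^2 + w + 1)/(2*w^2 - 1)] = (-4*w^4 + 4*w^2 - 20*w - 1)/(4*w^4 - 4*w^2 + 1)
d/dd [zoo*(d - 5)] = zoo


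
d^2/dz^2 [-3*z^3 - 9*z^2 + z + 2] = -18*z - 18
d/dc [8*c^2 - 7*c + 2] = 16*c - 7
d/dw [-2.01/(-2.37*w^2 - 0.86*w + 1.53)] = (-9.5274*w - 1.7286)/(2.37*w^2 + 0.86*w - 1.53)^2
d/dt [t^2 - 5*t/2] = 2*t - 5/2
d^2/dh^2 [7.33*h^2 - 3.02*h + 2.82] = 14.6600000000000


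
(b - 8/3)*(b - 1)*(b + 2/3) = b^3 - 3*b^2 + 2*b/9 + 16/9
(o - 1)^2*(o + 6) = o^3 + 4*o^2 - 11*o + 6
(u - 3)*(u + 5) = u^2 + 2*u - 15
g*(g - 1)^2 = g^3 - 2*g^2 + g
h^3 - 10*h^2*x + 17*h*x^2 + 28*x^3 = (h - 7*x)*(h - 4*x)*(h + x)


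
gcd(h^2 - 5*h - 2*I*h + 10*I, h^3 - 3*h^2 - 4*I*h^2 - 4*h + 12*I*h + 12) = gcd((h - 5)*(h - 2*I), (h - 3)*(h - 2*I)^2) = h - 2*I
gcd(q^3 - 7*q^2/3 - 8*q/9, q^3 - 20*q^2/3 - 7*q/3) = q^2 + q/3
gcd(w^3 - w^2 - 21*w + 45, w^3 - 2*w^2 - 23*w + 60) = w^2 + 2*w - 15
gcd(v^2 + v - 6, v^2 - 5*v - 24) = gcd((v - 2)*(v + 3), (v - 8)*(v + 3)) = v + 3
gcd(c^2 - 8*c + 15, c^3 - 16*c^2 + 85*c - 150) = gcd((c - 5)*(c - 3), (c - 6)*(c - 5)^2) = c - 5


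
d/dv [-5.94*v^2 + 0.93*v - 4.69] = 0.93 - 11.88*v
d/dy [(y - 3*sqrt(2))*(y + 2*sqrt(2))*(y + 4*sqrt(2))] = 3*y^2 + 6*sqrt(2)*y - 20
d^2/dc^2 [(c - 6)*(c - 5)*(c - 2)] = 6*c - 26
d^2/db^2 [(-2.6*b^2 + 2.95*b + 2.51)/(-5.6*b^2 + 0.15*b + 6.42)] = (-180.656*b^3 + 88.5696000000002*b^2 - 623.7*b + 39.4149900000001)/(175.616*b^6 - 14.112*b^5 - 603.6156*b^4 + 32.353425*b^3 + 692.00217*b^2 - 18.54738*b - 264.609288)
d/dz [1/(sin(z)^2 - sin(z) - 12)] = (1 - 2*sin(z))*cos(z)/(sin(z) + cos(z)^2 + 11)^2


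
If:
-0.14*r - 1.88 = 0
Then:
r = -13.43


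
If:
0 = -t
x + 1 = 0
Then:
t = 0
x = -1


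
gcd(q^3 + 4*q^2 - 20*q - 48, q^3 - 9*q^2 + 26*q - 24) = q - 4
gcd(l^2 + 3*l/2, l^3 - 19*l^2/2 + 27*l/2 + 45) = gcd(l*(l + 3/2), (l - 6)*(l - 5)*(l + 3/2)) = l + 3/2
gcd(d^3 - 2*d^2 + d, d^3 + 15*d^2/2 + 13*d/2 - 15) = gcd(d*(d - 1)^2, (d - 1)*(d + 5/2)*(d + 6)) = d - 1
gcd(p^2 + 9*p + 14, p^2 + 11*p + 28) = p + 7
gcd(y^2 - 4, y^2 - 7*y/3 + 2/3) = y - 2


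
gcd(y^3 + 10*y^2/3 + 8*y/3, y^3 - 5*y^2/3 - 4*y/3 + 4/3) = 1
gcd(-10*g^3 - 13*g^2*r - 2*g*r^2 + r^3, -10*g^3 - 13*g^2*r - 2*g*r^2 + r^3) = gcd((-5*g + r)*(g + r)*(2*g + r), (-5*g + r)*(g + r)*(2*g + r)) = -10*g^3 - 13*g^2*r - 2*g*r^2 + r^3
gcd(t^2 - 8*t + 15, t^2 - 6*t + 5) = t - 5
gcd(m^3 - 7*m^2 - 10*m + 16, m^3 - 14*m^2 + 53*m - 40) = m^2 - 9*m + 8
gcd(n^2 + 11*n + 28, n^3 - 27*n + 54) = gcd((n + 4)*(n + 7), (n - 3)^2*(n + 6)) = 1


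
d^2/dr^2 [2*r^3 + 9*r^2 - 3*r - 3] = 12*r + 18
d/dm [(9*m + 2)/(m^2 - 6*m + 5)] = (-9*m^2 - 4*m + 57)/(m^4 - 12*m^3 + 46*m^2 - 60*m + 25)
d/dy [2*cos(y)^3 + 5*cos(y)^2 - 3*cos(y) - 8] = -(10*cos(y) + 3*cos(2*y))*sin(y)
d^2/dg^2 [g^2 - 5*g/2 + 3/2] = 2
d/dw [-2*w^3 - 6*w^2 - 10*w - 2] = -6*w^2 - 12*w - 10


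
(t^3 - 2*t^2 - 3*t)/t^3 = 1 - 2/t - 3/t^2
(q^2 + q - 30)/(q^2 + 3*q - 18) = (q - 5)/(q - 3)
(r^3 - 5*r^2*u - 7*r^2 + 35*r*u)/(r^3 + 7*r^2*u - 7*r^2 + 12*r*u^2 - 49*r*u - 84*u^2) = r*(r - 5*u)/(r^2 + 7*r*u + 12*u^2)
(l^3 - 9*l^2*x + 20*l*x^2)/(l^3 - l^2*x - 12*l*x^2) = (l - 5*x)/(l + 3*x)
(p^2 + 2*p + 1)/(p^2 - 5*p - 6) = (p + 1)/(p - 6)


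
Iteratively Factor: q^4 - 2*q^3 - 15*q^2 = (q - 5)*(q^3 + 3*q^2) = (q - 5)*(q + 3)*(q^2) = q*(q - 5)*(q + 3)*(q)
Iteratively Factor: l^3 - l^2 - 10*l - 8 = (l + 2)*(l^2 - 3*l - 4) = (l - 4)*(l + 2)*(l + 1)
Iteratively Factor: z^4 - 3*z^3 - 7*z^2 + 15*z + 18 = (z + 1)*(z^3 - 4*z^2 - 3*z + 18) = (z - 3)*(z + 1)*(z^2 - z - 6) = (z - 3)*(z + 1)*(z + 2)*(z - 3)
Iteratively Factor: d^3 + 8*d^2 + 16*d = (d + 4)*(d^2 + 4*d) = (d + 4)^2*(d)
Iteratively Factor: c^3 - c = (c + 1)*(c^2 - c) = (c - 1)*(c + 1)*(c)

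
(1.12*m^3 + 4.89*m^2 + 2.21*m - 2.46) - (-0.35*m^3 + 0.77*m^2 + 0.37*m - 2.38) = 1.47*m^3 + 4.12*m^2 + 1.84*m - 0.0800000000000001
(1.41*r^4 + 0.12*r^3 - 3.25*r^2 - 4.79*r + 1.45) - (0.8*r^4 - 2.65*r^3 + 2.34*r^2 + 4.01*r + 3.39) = 0.61*r^4 + 2.77*r^3 - 5.59*r^2 - 8.8*r - 1.94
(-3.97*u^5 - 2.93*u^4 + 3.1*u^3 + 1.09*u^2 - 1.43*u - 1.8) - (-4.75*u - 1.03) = -3.97*u^5 - 2.93*u^4 + 3.1*u^3 + 1.09*u^2 + 3.32*u - 0.77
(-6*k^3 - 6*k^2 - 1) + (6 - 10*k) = -6*k^3 - 6*k^2 - 10*k + 5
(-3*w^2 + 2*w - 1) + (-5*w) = -3*w^2 - 3*w - 1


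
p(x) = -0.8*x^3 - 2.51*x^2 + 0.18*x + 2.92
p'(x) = -2.4*x^2 - 5.02*x + 0.18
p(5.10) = -167.57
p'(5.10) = -87.85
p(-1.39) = -0.03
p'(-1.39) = 2.52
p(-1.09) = 0.78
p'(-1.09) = 2.80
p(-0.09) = 2.88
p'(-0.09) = 0.61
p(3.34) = -54.29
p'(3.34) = -43.36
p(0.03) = 2.92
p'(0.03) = 0.03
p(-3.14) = 2.37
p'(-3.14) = -7.72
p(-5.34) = 52.20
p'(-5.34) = -41.45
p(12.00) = -1738.76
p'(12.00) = -405.66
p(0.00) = 2.92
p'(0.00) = 0.18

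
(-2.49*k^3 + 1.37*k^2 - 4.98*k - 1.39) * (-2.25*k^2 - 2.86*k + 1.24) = 5.6025*k^5 + 4.0389*k^4 + 4.1992*k^3 + 19.0691*k^2 - 2.1998*k - 1.7236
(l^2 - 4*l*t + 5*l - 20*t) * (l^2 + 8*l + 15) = l^4 - 4*l^3*t + 13*l^3 - 52*l^2*t + 55*l^2 - 220*l*t + 75*l - 300*t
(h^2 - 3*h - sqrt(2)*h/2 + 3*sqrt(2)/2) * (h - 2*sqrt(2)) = h^3 - 5*sqrt(2)*h^2/2 - 3*h^2 + 2*h + 15*sqrt(2)*h/2 - 6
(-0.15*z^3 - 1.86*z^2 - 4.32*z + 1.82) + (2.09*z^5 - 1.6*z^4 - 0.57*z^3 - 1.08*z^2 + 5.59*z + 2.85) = 2.09*z^5 - 1.6*z^4 - 0.72*z^3 - 2.94*z^2 + 1.27*z + 4.67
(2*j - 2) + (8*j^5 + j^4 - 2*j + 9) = 8*j^5 + j^4 + 7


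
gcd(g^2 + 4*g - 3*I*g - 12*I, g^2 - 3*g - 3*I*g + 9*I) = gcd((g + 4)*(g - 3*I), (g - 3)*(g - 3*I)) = g - 3*I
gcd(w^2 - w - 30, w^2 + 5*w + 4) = 1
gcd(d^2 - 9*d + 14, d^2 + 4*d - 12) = d - 2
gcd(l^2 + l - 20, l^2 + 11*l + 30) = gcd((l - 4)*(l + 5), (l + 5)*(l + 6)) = l + 5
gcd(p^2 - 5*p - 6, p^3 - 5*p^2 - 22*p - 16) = p + 1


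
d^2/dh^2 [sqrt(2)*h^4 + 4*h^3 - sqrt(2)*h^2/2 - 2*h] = 12*sqrt(2)*h^2 + 24*h - sqrt(2)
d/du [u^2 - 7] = 2*u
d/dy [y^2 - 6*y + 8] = 2*y - 6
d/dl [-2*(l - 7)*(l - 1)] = 16 - 4*l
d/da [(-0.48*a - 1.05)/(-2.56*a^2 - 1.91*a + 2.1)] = (1.2288*a^2 + 0.9168*a - (0.48*a + 1.05)*(5.12*a + 1.91) - 1.008)/(2.56*a^2 + 1.91*a - 2.1)^2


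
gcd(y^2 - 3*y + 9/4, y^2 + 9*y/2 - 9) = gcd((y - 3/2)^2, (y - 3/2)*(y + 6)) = y - 3/2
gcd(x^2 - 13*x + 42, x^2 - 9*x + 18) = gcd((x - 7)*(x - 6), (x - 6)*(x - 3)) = x - 6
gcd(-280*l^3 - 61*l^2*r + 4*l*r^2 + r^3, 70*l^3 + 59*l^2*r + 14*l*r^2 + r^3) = 35*l^2 + 12*l*r + r^2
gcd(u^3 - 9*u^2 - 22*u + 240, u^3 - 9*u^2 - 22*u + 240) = u^3 - 9*u^2 - 22*u + 240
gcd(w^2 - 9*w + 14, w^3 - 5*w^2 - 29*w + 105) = w - 7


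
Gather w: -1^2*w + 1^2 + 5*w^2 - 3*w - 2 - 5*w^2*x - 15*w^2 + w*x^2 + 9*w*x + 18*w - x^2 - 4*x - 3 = w^2*(-5*x - 10) + w*(x^2 + 9*x + 14) - x^2 - 4*x - 4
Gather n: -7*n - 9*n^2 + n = -9*n^2 - 6*n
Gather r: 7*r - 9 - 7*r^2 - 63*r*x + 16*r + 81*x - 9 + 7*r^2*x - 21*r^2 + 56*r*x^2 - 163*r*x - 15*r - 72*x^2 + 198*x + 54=r^2*(7*x - 28) + r*(56*x^2 - 226*x + 8) - 72*x^2 + 279*x + 36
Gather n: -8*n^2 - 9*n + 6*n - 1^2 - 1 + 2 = -8*n^2 - 3*n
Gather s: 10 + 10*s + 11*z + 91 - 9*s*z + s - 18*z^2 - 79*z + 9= s*(11 - 9*z) - 18*z^2 - 68*z + 110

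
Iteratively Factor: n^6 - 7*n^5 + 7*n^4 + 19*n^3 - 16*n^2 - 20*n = (n + 1)*(n^5 - 8*n^4 + 15*n^3 + 4*n^2 - 20*n) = (n - 2)*(n + 1)*(n^4 - 6*n^3 + 3*n^2 + 10*n) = (n - 2)^2*(n + 1)*(n^3 - 4*n^2 - 5*n) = n*(n - 2)^2*(n + 1)*(n^2 - 4*n - 5) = n*(n - 5)*(n - 2)^2*(n + 1)*(n + 1)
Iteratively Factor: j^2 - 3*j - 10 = (j + 2)*(j - 5)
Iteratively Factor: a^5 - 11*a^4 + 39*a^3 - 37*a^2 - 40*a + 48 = (a - 4)*(a^4 - 7*a^3 + 11*a^2 + 7*a - 12) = (a - 4)^2*(a^3 - 3*a^2 - a + 3) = (a - 4)^2*(a - 1)*(a^2 - 2*a - 3) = (a - 4)^2*(a - 1)*(a + 1)*(a - 3)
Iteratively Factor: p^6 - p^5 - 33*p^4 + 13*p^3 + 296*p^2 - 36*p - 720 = (p + 2)*(p^5 - 3*p^4 - 27*p^3 + 67*p^2 + 162*p - 360) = (p - 5)*(p + 2)*(p^4 + 2*p^3 - 17*p^2 - 18*p + 72) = (p - 5)*(p - 3)*(p + 2)*(p^3 + 5*p^2 - 2*p - 24) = (p - 5)*(p - 3)*(p + 2)*(p + 3)*(p^2 + 2*p - 8) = (p - 5)*(p - 3)*(p + 2)*(p + 3)*(p + 4)*(p - 2)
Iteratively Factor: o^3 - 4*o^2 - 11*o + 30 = (o - 5)*(o^2 + o - 6) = (o - 5)*(o - 2)*(o + 3)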